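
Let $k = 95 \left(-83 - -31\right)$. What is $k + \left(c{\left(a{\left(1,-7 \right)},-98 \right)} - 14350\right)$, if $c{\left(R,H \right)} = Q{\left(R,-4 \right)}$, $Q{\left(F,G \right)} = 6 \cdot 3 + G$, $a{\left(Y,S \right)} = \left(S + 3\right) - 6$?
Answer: $-19276$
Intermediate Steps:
$a{\left(Y,S \right)} = -3 + S$ ($a{\left(Y,S \right)} = \left(3 + S\right) - 6 = -3 + S$)
$Q{\left(F,G \right)} = 18 + G$
$c{\left(R,H \right)} = 14$ ($c{\left(R,H \right)} = 18 - 4 = 14$)
$k = -4940$ ($k = 95 \left(-83 + 31\right) = 95 \left(-52\right) = -4940$)
$k + \left(c{\left(a{\left(1,-7 \right)},-98 \right)} - 14350\right) = -4940 + \left(14 - 14350\right) = -4940 - 14336 = -19276$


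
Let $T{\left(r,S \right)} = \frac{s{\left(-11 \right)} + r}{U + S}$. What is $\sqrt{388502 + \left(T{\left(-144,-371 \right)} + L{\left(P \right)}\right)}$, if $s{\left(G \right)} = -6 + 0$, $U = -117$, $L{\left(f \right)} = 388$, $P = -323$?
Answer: $\frac{7 \sqrt{118127415}}{122} \approx 623.61$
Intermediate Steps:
$s{\left(G \right)} = -6$
$T{\left(r,S \right)} = \frac{-6 + r}{-117 + S}$
$\sqrt{388502 + \left(T{\left(-144,-371 \right)} + L{\left(P \right)}\right)} = \sqrt{388502 + \left(\frac{-6 - 144}{-117 - 371} + 388\right)} = \sqrt{388502 + \left(\frac{1}{-488} \left(-150\right) + 388\right)} = \sqrt{388502 + \left(\left(- \frac{1}{488}\right) \left(-150\right) + 388\right)} = \sqrt{388502 + \left(\frac{75}{244} + 388\right)} = \sqrt{388502 + \frac{94747}{244}} = \sqrt{\frac{94889235}{244}} = \frac{7 \sqrt{118127415}}{122}$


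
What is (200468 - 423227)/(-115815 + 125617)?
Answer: -222759/9802 ≈ -22.726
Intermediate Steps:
(200468 - 423227)/(-115815 + 125617) = -222759/9802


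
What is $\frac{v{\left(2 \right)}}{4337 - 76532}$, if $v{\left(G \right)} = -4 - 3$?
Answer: $\frac{7}{72195} \approx 9.696 \cdot 10^{-5}$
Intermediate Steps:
$v{\left(G \right)} = -7$
$\frac{v{\left(2 \right)}}{4337 - 76532} = - \frac{7}{4337 - 76532} = - \frac{7}{-72195} = \left(-7\right) \left(- \frac{1}{72195}\right) = \frac{7}{72195}$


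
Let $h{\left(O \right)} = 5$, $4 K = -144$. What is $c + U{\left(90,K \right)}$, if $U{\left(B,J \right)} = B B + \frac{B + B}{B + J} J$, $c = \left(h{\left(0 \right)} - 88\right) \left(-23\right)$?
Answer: $9889$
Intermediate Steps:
$K = -36$ ($K = \frac{1}{4} \left(-144\right) = -36$)
$c = 1909$ ($c = \left(5 - 88\right) \left(-23\right) = \left(-83\right) \left(-23\right) = 1909$)
$U{\left(B,J \right)} = B^{2} + \frac{2 B J}{B + J}$ ($U{\left(B,J \right)} = B^{2} + \frac{2 B}{B + J} J = B^{2} + \frac{2 B J}{B + J}$)
$c + U{\left(90,K \right)} = 1909 + \frac{90 \left(90^{2} + 2 \left(-36\right) + 90 \left(-36\right)\right)}{90 - 36} = 1909 + \frac{90 \left(8100 - 72 - 3240\right)}{54} = 1909 + 90 \cdot \frac{1}{54} \cdot 4788 = 1909 + 7980 = 9889$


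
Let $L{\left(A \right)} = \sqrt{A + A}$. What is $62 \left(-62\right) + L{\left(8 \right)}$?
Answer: $-3840$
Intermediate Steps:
$L{\left(A \right)} = \sqrt{2} \sqrt{A}$ ($L{\left(A \right)} = \sqrt{2 A} = \sqrt{2} \sqrt{A}$)
$62 \left(-62\right) + L{\left(8 \right)} = 62 \left(-62\right) + \sqrt{2} \sqrt{8} = -3844 + \sqrt{2} \cdot 2 \sqrt{2} = -3844 + 4 = -3840$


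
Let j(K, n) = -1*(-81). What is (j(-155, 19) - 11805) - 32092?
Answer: -43816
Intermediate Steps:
j(K, n) = 81
(j(-155, 19) - 11805) - 32092 = (81 - 11805) - 32092 = -11724 - 32092 = -43816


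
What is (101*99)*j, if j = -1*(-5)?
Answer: 49995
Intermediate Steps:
j = 5
(101*99)*j = (101*99)*5 = 9999*5 = 49995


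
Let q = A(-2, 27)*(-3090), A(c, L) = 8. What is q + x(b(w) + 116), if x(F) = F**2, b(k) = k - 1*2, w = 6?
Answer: -10320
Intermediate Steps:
b(k) = -2 + k (b(k) = k - 2 = -2 + k)
q = -24720 (q = 8*(-3090) = -24720)
q + x(b(w) + 116) = -24720 + ((-2 + 6) + 116)**2 = -24720 + (4 + 116)**2 = -24720 + 120**2 = -24720 + 14400 = -10320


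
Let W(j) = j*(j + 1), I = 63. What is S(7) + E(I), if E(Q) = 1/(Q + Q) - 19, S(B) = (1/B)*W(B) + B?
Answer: -503/126 ≈ -3.9921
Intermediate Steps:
W(j) = j*(1 + j)
S(B) = 1 + 2*B (S(B) = (1/B)*(B*(1 + B)) + B = (B*(1 + B))/B + B = (1 + B) + B = 1 + 2*B)
E(Q) = -19 + 1/(2*Q) (E(Q) = 1/(2*Q) - 19 = -19 + 1/(2*Q))
S(7) + E(I) = (1 + 2*7) + (-19 + (½)/63) = (1 + 14) + (-19 + (½)*(1/63)) = 15 + (-19 + 1/126) = 15 - 2393/126 = -503/126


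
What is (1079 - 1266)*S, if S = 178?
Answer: -33286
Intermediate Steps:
(1079 - 1266)*S = (1079 - 1266)*178 = -187*178 = -33286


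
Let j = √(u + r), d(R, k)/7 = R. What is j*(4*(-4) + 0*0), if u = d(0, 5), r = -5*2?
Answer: -16*I*√10 ≈ -50.596*I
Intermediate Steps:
d(R, k) = 7*R
r = -10
u = 0 (u = 7*0 = 0)
j = I*√10 (j = √(0 - 10) = √(-10) = I*√10 ≈ 3.1623*I)
j*(4*(-4) + 0*0) = (I*√10)*(4*(-4) + 0*0) = (I*√10)*(-16 + 0) = (I*√10)*(-16) = -16*I*√10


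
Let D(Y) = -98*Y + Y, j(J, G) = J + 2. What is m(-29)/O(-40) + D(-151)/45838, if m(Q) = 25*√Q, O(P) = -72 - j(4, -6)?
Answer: 14647/45838 - 25*I*√29/78 ≈ 0.31954 - 1.726*I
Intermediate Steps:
j(J, G) = 2 + J
O(P) = -78 (O(P) = -72 - (2 + 4) = -72 - 1*6 = -72 - 6 = -78)
D(Y) = -97*Y
m(-29)/O(-40) + D(-151)/45838 = (25*√(-29))/(-78) - 97*(-151)/45838 = (25*(I*√29))*(-1/78) + 14647*(1/45838) = (25*I*√29)*(-1/78) + 14647/45838 = -25*I*√29/78 + 14647/45838 = 14647/45838 - 25*I*√29/78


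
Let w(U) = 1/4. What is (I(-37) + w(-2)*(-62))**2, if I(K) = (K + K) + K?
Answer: 64009/4 ≈ 16002.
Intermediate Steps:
w(U) = 1/4
I(K) = 3*K (I(K) = 2*K + K = 3*K)
(I(-37) + w(-2)*(-62))**2 = (3*(-37) + (1/4)*(-62))**2 = (-111 - 31/2)**2 = (-253/2)**2 = 64009/4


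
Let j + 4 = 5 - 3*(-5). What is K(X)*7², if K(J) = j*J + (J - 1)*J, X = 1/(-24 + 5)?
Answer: -13916/361 ≈ -38.548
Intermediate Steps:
X = -1/19 (X = 1/(-19) = -1/19 ≈ -0.052632)
j = 16 (j = -4 + (5 - 3*(-5)) = -4 + (5 + 15) = -4 + 20 = 16)
K(J) = 16*J + J*(-1 + J) (K(J) = 16*J + (J - 1)*J = 16*J + (-1 + J)*J = 16*J + J*(-1 + J))
K(X)*7² = -(15 - 1/19)/19*7² = -1/19*284/19*49 = -284/361*49 = -13916/361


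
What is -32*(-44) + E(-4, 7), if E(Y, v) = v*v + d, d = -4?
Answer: 1453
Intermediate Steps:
E(Y, v) = -4 + v² (E(Y, v) = v*v - 4 = v² - 4 = -4 + v²)
-32*(-44) + E(-4, 7) = -32*(-44) + (-4 + 7²) = 1408 + (-4 + 49) = 1408 + 45 = 1453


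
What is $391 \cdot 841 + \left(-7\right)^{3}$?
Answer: $328488$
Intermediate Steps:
$391 \cdot 841 + \left(-7\right)^{3} = 328831 - 343 = 328488$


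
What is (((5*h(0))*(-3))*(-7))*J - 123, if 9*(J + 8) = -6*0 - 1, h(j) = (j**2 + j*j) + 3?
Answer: -2678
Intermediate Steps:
h(j) = 3 + 2*j**2 (h(j) = (j**2 + j**2) + 3 = 2*j**2 + 3 = 3 + 2*j**2)
J = -73/9 (J = -8 + (-6*0 - 1)/9 = -8 + (0 - 1)/9 = -8 + (1/9)*(-1) = -8 - 1/9 = -73/9 ≈ -8.1111)
(((5*h(0))*(-3))*(-7))*J - 123 = (((5*(3 + 2*0**2))*(-3))*(-7))*(-73/9) - 123 = (((5*(3 + 2*0))*(-3))*(-7))*(-73/9) - 123 = (((5*(3 + 0))*(-3))*(-7))*(-73/9) - 123 = (((5*3)*(-3))*(-7))*(-73/9) - 123 = ((15*(-3))*(-7))*(-73/9) - 123 = -45*(-7)*(-73/9) - 123 = 315*(-73/9) - 123 = -2555 - 123 = -2678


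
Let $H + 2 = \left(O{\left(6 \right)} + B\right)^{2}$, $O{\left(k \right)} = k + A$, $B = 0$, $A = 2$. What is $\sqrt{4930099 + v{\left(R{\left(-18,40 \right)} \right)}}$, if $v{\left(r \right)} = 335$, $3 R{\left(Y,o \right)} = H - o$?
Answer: $3 \sqrt{547826} \approx 2220.5$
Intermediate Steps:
$O{\left(k \right)} = 2 + k$ ($O{\left(k \right)} = k + 2 = 2 + k$)
$H = 62$ ($H = -2 + \left(\left(2 + 6\right) + 0\right)^{2} = -2 + \left(8 + 0\right)^{2} = -2 + 8^{2} = -2 + 64 = 62$)
$R{\left(Y,o \right)} = \frac{62}{3} - \frac{o}{3}$ ($R{\left(Y,o \right)} = \frac{62 - o}{3} = \frac{62}{3} - \frac{o}{3}$)
$\sqrt{4930099 + v{\left(R{\left(-18,40 \right)} \right)}} = \sqrt{4930099 + 335} = \sqrt{4930434} = 3 \sqrt{547826}$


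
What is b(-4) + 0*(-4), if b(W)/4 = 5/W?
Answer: -5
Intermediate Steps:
b(W) = 20/W (b(W) = 4*(5/W) = 20/W)
b(-4) + 0*(-4) = 20/(-4) + 0*(-4) = 20*(-¼) + 0 = -5 + 0 = -5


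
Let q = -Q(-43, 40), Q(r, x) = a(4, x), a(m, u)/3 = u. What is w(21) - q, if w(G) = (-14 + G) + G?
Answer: 148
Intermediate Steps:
a(m, u) = 3*u
Q(r, x) = 3*x
q = -120 (q = -3*40 = -1*120 = -120)
w(G) = -14 + 2*G
w(21) - q = (-14 + 2*21) - 1*(-120) = (-14 + 42) + 120 = 28 + 120 = 148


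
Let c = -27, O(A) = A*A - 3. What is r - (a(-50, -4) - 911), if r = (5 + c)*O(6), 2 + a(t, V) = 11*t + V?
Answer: 741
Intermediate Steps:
a(t, V) = -2 + V + 11*t (a(t, V) = -2 + (11*t + V) = -2 + (V + 11*t) = -2 + V + 11*t)
O(A) = -3 + A² (O(A) = A² - 3 = -3 + A²)
r = -726 (r = (5 - 27)*(-3 + 6²) = -22*(-3 + 36) = -22*33 = -726)
r - (a(-50, -4) - 911) = -726 - ((-2 - 4 + 11*(-50)) - 911) = -726 - ((-2 - 4 - 550) - 911) = -726 - (-556 - 911) = -726 - 1*(-1467) = -726 + 1467 = 741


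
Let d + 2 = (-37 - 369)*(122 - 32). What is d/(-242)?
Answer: 151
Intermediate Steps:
d = -36542 (d = -2 + (-37 - 369)*(122 - 32) = -2 - 406*90 = -2 - 36540 = -36542)
d/(-242) = -36542/(-242) = -36542*(-1/242) = 151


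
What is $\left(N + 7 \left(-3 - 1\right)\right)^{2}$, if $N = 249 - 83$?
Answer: $19044$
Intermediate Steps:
$N = 166$
$\left(N + 7 \left(-3 - 1\right)\right)^{2} = \left(166 + 7 \left(-3 - 1\right)\right)^{2} = \left(166 + 7 \left(-4\right)\right)^{2} = \left(166 - 28\right)^{2} = 138^{2} = 19044$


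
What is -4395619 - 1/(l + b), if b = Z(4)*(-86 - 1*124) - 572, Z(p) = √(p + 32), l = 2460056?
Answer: -10805416120657/2458224 ≈ -4.3956e+6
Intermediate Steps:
Z(p) = √(32 + p)
b = -1832 (b = √(32 + 4)*(-86 - 1*124) - 572 = √36*(-86 - 124) - 572 = 6*(-210) - 572 = -1260 - 572 = -1832)
-4395619 - 1/(l + b) = -4395619 - 1/(2460056 - 1832) = -4395619 - 1/2458224 = -10805416120657/2458224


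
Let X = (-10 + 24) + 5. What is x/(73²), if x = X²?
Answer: 361/5329 ≈ 0.067743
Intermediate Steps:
X = 19 (X = 14 + 5 = 19)
x = 361 (x = 19² = 361)
x/(73²) = 361/(73²) = 361/5329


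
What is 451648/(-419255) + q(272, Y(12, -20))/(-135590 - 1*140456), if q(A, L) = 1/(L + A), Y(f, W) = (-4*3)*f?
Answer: -15958480266679/14813909213440 ≈ -1.0773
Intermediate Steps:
Y(f, W) = -12*f
q(A, L) = 1/(A + L)
451648/(-419255) + q(272, Y(12, -20))/(-135590 - 1*140456) = 451648/(-419255) + 1/((272 - 12*12)*(-135590 - 1*140456)) = 451648*(-1/419255) + 1/((272 - 144)*(-135590 - 140456)) = -451648/419255 + 1/(128*(-276046)) = -451648/419255 + (1/128)*(-1/276046) = -451648/419255 - 1/35333888 = -15958480266679/14813909213440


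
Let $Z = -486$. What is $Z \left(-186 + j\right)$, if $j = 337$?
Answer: $-73386$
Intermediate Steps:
$Z \left(-186 + j\right) = - 486 \left(-186 + 337\right) = \left(-486\right) 151 = -73386$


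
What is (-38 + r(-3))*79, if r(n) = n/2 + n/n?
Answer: -6083/2 ≈ -3041.5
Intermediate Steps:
r(n) = 1 + n/2 (r(n) = n*(½) + 1 = n/2 + 1 = 1 + n/2)
(-38 + r(-3))*79 = (-38 + (1 + (½)*(-3)))*79 = (-38 + (1 - 3/2))*79 = (-38 - ½)*79 = -77/2*79 = -6083/2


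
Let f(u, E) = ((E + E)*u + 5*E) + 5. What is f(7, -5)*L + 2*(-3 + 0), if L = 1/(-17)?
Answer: -12/17 ≈ -0.70588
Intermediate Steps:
L = -1/17 ≈ -0.058824
f(u, E) = 5 + 5*E + 2*E*u (f(u, E) = ((2*E)*u + 5*E) + 5 = (2*E*u + 5*E) + 5 = (5*E + 2*E*u) + 5 = 5 + 5*E + 2*E*u)
f(7, -5)*L + 2*(-3 + 0) = (5 + 5*(-5) + 2*(-5)*7)*(-1/17) + 2*(-3 + 0) = (5 - 25 - 70)*(-1/17) + 2*(-3) = -90*(-1/17) - 6 = 90/17 - 6 = -12/17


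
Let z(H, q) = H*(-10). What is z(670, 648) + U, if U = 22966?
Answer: 16266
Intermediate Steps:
z(H, q) = -10*H
z(670, 648) + U = -10*670 + 22966 = -6700 + 22966 = 16266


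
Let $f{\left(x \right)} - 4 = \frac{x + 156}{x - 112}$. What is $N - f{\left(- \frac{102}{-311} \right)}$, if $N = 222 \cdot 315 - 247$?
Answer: $\frac{1210000144}{17365} \approx 69680.0$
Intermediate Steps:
$N = 69683$ ($N = 69930 - 247 = 69683$)
$f{\left(x \right)} = 4 + \frac{156 + x}{-112 + x}$ ($f{\left(x \right)} = 4 + \frac{x + 156}{x - 112} = 4 + \frac{156 + x}{-112 + x}$)
$N - f{\left(- \frac{102}{-311} \right)} = 69683 - \frac{-292 + 5 \left(- \frac{102}{-311}\right)}{-112 - \frac{102}{-311}} = 69683 - \frac{-292 + 5 \left(\left(-102\right) \left(- \frac{1}{311}\right)\right)}{-112 - - \frac{102}{311}} = 69683 - \frac{-292 + 5 \cdot \frac{102}{311}}{-112 + \frac{102}{311}} = 69683 - \frac{-292 + \frac{510}{311}}{- \frac{34730}{311}} = 69683 - \left(- \frac{311}{34730}\right) \left(- \frac{90302}{311}\right) = 69683 - \frac{45151}{17365} = \frac{1210000144}{17365}$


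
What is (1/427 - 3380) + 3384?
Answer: 1709/427 ≈ 4.0023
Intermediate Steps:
(1/427 - 3380) + 3384 = -1443259/427 + 3384 = 1709/427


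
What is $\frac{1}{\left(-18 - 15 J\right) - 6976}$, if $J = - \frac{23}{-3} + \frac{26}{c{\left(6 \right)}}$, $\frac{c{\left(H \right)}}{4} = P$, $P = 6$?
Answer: $- \frac{4}{28501} \approx -0.00014035$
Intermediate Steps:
$c{\left(H \right)} = 24$ ($c{\left(H \right)} = 4 \cdot 6 = 24$)
$J = \frac{35}{4}$ ($J = - \frac{23}{-3} + \frac{26}{24} = \left(-23\right) \left(- \frac{1}{3}\right) + 26 \cdot \frac{1}{24} = \frac{23}{3} + \frac{13}{12} = \frac{35}{4} \approx 8.75$)
$\frac{1}{\left(-18 - 15 J\right) - 6976} = \frac{1}{\left(-18 - \frac{525}{4}\right) - 6976} = \frac{1}{- \frac{597}{4} - 6976} = \frac{1}{- \frac{28501}{4}} = - \frac{4}{28501}$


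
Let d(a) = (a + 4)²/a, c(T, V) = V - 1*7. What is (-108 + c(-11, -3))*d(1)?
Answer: -2950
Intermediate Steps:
c(T, V) = -7 + V (c(T, V) = V - 7 = -7 + V)
d(a) = (4 + a)²/a
(-108 + c(-11, -3))*d(1) = (-108 + (-7 - 3))*((4 + 1)²/1) = (-108 - 10)*(1*5²) = -118*25 = -2950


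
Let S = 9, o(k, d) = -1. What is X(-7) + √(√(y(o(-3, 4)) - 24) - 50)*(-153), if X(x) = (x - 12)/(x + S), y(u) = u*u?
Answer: -19/2 - 153*√(-50 + I*√23) ≈ -61.325 - 1083.1*I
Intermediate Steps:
y(u) = u²
X(x) = (-12 + x)/(9 + x) (X(x) = (x - 12)/(x + 9) = (-12 + x)/(9 + x))
X(-7) + √(√(y(o(-3, 4)) - 24) - 50)*(-153) = (-12 - 7)/(9 - 7) + √(√((-1)² - 24) - 50)*(-153) = -19/2 + √(√(1 - 24) - 50)*(-153) = (½)*(-19) + √(√(-23) - 50)*(-153) = -19/2 + √(I*√23 - 50)*(-153) = -19/2 + √(-50 + I*√23)*(-153) = -19/2 - 153*√(-50 + I*√23)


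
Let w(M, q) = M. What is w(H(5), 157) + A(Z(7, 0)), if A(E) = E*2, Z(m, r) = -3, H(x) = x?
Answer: -1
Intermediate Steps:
A(E) = 2*E
w(H(5), 157) + A(Z(7, 0)) = 5 + 2*(-3) = 5 - 6 = -1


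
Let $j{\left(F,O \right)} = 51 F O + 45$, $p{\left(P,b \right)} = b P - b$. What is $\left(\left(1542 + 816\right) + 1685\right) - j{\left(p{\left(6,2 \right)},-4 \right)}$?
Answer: $6038$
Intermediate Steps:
$p{\left(P,b \right)} = - b + P b$ ($p{\left(P,b \right)} = P b - b = - b + P b$)
$j{\left(F,O \right)} = 45 + 51 F O$ ($j{\left(F,O \right)} = 51 F O + 45 = 45 + 51 F O$)
$\left(\left(1542 + 816\right) + 1685\right) - j{\left(p{\left(6,2 \right)},-4 \right)} = \left(\left(1542 + 816\right) + 1685\right) - \left(45 + 51 \cdot 2 \left(-1 + 6\right) \left(-4\right)\right) = \left(2358 + 1685\right) - \left(45 + 51 \cdot 2 \cdot 5 \left(-4\right)\right) = 4043 - \left(45 + 51 \cdot 10 \left(-4\right)\right) = 4043 - \left(45 - 2040\right) = 4043 - -1995 = 4043 + 1995 = 6038$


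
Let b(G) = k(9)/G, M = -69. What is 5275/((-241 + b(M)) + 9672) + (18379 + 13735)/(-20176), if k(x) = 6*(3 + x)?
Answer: -2258660073/2187976232 ≈ -1.0323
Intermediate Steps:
k(x) = 18 + 6*x
b(G) = 72/G (b(G) = (18 + 6*9)/G = (18 + 54)/G = 72/G)
5275/((-241 + b(M)) + 9672) + (18379 + 13735)/(-20176) = 5275/((-241 + 72/(-69)) + 9672) + (18379 + 13735)/(-20176) = 5275/((-241 + 72*(-1/69)) + 9672) + 32114*(-1/20176) = 5275/((-241 - 24/23) + 9672) - 16057/10088 = 5275/(-5567/23 + 9672) - 16057/10088 = 5275/(216889/23) - 16057/10088 = 5275*(23/216889) - 16057/10088 = 121325/216889 - 16057/10088 = -2258660073/2187976232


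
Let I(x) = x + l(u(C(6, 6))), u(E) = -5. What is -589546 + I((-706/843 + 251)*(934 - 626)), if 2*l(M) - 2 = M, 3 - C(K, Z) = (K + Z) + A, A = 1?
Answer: -864070693/1686 ≈ -5.1250e+5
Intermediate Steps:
C(K, Z) = 2 - K - Z (C(K, Z) = 3 - ((K + Z) + 1) = 3 - (1 + K + Z) = 3 + (-1 - K - Z) = 2 - K - Z)
l(M) = 1 + M/2
I(x) = -3/2 + x (I(x) = x + (1 + (½)*(-5)) = x + (1 - 5/2) = x - 3/2 = -3/2 + x)
-589546 + I((-706/843 + 251)*(934 - 626)) = -589546 + (-3/2 + (-706/843 + 251)*(934 - 626)) = -589546 + (-3/2 + (-706*1/843 + 251)*308) = -589546 + (-3/2 + (-706/843 + 251)*308) = -589546 + (-3/2 + (210887/843)*308) = -589546 + (-3/2 + 64953196/843) = -589546 + 129903863/1686 = -864070693/1686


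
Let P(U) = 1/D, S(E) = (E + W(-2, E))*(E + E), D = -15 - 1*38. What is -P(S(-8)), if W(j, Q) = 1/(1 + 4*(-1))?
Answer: 1/53 ≈ 0.018868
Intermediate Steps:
D = -53 (D = -15 - 38 = -53)
W(j, Q) = -⅓ (W(j, Q) = 1/(1 - 4) = 1/(-3) = -⅓)
S(E) = 2*E*(-⅓ + E) (S(E) = (E - ⅓)*(E + E) = (-⅓ + E)*(2*E) = 2*E*(-⅓ + E))
P(U) = -1/53 (P(U) = 1/(-53) = -1/53)
-P(S(-8)) = -1*(-1/53) = 1/53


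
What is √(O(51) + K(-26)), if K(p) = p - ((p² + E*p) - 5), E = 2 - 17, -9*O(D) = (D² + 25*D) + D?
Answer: I*√13710/3 ≈ 39.03*I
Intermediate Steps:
O(D) = -26*D/9 - D²/9 (O(D) = -((D² + 25*D) + D)/9 = -(D² + 26*D)/9 = -26*D/9 - D²/9)
E = -15
K(p) = 5 - p² + 16*p (K(p) = p - ((p² - 15*p) - 5) = p - (-5 + p² - 15*p) = p + (5 - p² + 15*p) = 5 - p² + 16*p)
√(O(51) + K(-26)) = √(-⅑*51*(26 + 51) + (5 - 1*(-26)² + 16*(-26))) = √(-⅑*51*77 + (5 - 1*676 - 416)) = √(-1309/3 + (5 - 676 - 416)) = √(-1309/3 - 1087) = √(-4570/3) = I*√13710/3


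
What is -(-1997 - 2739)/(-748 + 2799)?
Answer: 4736/2051 ≈ 2.3091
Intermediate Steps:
-(-1997 - 2739)/(-748 + 2799) = -(-4736)/2051 = -1*(-4736/2051) = 4736/2051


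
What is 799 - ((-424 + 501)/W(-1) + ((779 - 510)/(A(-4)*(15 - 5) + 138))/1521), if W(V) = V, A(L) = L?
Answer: 130574539/149058 ≈ 876.00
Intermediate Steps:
799 - ((-424 + 501)/W(-1) + ((779 - 510)/(A(-4)*(15 - 5) + 138))/1521) = 799 - ((-424 + 501)/(-1) + ((779 - 510)/(-4*(15 - 5) + 138))/1521) = 799 - (77*(-1) + (269/(-4*10 + 138))*(1/1521)) = 799 - (-77 + (269/(-40 + 138))*(1/1521)) = 799 - (-77 + (269/98)*(1/1521)) = 799 - (-77 + 269/149058) = 799 - 1*(-11477197/149058) = 799 + 11477197/149058 = 130574539/149058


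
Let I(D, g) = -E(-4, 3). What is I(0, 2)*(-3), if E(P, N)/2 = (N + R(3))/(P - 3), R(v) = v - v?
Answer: -18/7 ≈ -2.5714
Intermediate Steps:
R(v) = 0
E(P, N) = 2*N/(-3 + P) (E(P, N) = 2*((N + 0)/(P - 3)) = 2*(N/(-3 + P)) = 2*N/(-3 + P))
I(D, g) = 6/7 (I(D, g) = -2*3/(-3 - 4) = -2*3/(-7) = -2*3*(-1)/7 = -1*(-6/7) = 6/7)
I(0, 2)*(-3) = (6/7)*(-3) = -18/7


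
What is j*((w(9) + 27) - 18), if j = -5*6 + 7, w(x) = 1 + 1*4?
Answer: -322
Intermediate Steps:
w(x) = 5 (w(x) = 1 + 4 = 5)
j = -23 (j = -30 + 7 = -23)
j*((w(9) + 27) - 18) = -23*((5 + 27) - 18) = -23*(32 - 18) = -23*14 = -322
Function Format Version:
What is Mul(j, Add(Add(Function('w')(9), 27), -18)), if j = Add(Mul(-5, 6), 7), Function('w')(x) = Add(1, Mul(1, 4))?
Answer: -322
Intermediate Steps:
Function('w')(x) = 5 (Function('w')(x) = Add(1, 4) = 5)
j = -23 (j = Add(-30, 7) = -23)
Mul(j, Add(Add(Function('w')(9), 27), -18)) = Mul(-23, Add(Add(5, 27), -18)) = Mul(-23, Add(32, -18)) = Mul(-23, 14) = -322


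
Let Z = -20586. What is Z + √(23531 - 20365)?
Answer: -20586 + √3166 ≈ -20530.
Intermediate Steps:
Z + √(23531 - 20365) = -20586 + √(23531 - 20365) = -20586 + √3166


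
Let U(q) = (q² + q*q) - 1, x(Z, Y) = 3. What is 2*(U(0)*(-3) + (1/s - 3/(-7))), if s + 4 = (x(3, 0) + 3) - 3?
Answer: 34/7 ≈ 4.8571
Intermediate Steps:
U(q) = -1 + 2*q² (U(q) = (q² + q²) - 1 = 2*q² - 1 = -1 + 2*q²)
s = -1 (s = -4 + ((3 + 3) - 3) = -4 + (6 - 3) = -4 + 3 = -1)
2*(U(0)*(-3) + (1/s - 3/(-7))) = 2*((-1 + 2*0²)*(-3) + (1/(-1) - 3/(-7))) = 2*((-1 + 2*0)*(-3) + (1*(-1) - 3*(-⅐))) = 2*((-1 + 0)*(-3) + (-1 + 3/7)) = 2*(-1*(-3) - 4/7) = 2*(3 - 4/7) = 2*(17/7) = 34/7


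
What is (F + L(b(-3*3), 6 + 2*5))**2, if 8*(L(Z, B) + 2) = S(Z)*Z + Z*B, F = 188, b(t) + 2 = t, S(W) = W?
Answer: 2053489/64 ≈ 32086.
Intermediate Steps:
b(t) = -2 + t
L(Z, B) = -2 + Z**2/8 + B*Z/8 (L(Z, B) = -2 + (Z*Z + Z*B)/8 = -2 + (Z**2 + B*Z)/8 = -2 + (Z**2/8 + B*Z/8) = -2 + Z**2/8 + B*Z/8)
(F + L(b(-3*3), 6 + 2*5))**2 = (188 + (-2 + (-2 - 3*3)**2/8 + (6 + 2*5)*(-2 - 3*3)/8))**2 = (188 + (-2 + (-2 - 9)**2/8 + (6 + 10)*(-2 - 9)/8))**2 = (188 + (-2 + (1/8)*(-11)**2 + (1/8)*16*(-11)))**2 = (188 + (-2 + (1/8)*121 - 22))**2 = (188 + (-2 + 121/8 - 22))**2 = (188 - 71/8)**2 = (1433/8)**2 = 2053489/64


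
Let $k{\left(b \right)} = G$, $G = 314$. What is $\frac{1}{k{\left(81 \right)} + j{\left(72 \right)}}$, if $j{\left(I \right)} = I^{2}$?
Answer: $\frac{1}{5498} \approx 0.00018188$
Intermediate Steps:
$k{\left(b \right)} = 314$
$\frac{1}{k{\left(81 \right)} + j{\left(72 \right)}} = \frac{1}{314 + 72^{2}} = \frac{1}{314 + 5184} = \frac{1}{5498}$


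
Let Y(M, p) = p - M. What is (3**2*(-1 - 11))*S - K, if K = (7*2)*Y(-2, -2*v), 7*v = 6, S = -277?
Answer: 29912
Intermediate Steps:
v = 6/7 (v = (1/7)*6 = 6/7 ≈ 0.85714)
K = 4 (K = (7*2)*(-2*6/7 - 1*(-2)) = 14*(-12/7 + 2) = 14*(2/7) = 4)
(3**2*(-1 - 11))*S - K = (3**2*(-1 - 11))*(-277) - 1*4 = (9*(-12))*(-277) - 4 = -108*(-277) - 4 = 29916 - 4 = 29912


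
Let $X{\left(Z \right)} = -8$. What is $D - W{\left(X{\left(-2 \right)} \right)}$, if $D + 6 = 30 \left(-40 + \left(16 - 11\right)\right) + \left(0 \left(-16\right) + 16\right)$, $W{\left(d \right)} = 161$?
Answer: $-1201$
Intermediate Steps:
$D = -1040$ ($D = -6 + \left(30 \left(-40 + \left(16 - 11\right)\right) + \left(0 \left(-16\right) + 16\right)\right) = -6 + \left(30 \left(-40 + \left(16 - 11\right)\right) + \left(0 + 16\right)\right) = -6 + \left(30 \left(-40 + 5\right) + 16\right) = -6 + \left(30 \left(-35\right) + 16\right) = -6 + \left(-1050 + 16\right) = -6 - 1034 = -1040$)
$D - W{\left(X{\left(-2 \right)} \right)} = -1040 - 161 = -1201$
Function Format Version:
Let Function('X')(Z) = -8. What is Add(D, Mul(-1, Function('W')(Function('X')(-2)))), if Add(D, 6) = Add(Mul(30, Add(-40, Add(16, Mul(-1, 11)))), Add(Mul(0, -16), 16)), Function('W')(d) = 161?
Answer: -1201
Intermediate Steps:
D = -1040 (D = Add(-6, Add(Mul(30, Add(-40, Add(16, Mul(-1, 11)))), Add(Mul(0, -16), 16))) = Add(-6, Add(Mul(30, Add(-40, Add(16, -11))), Add(0, 16))) = Add(-6, Add(Mul(30, Add(-40, 5)), 16)) = Add(-6, Add(Mul(30, -35), 16)) = Add(-6, Add(-1050, 16)) = Add(-6, -1034) = -1040)
Add(D, Mul(-1, Function('W')(Function('X')(-2)))) = Add(-1040, Mul(-1, 161)) = Add(-1040, -161) = -1201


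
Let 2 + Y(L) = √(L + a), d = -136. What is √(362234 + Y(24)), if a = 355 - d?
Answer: √(362232 + √515) ≈ 601.88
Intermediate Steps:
a = 491 (a = 355 - 1*(-136) = 355 + 136 = 491)
Y(L) = -2 + √(491 + L) (Y(L) = -2 + √(L + 491) = -2 + √(491 + L))
√(362234 + Y(24)) = √(362234 + (-2 + √(491 + 24))) = √(362234 + (-2 + √515)) = √(362232 + √515)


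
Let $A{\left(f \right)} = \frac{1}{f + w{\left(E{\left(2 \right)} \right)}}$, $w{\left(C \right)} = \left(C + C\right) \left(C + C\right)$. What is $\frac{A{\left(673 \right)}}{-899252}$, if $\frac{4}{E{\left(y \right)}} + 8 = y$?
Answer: $- \frac{9}{5461157396} \approx -1.648 \cdot 10^{-9}$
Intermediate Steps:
$E{\left(y \right)} = \frac{4}{-8 + y}$
$w{\left(C \right)} = 4 C^{2}$ ($w{\left(C \right)} = 2 C 2 C = 4 C^{2}$)
$A{\left(f \right)} = \frac{1}{\frac{16}{9} + f}$ ($A{\left(f \right)} = \frac{1}{f + 4 \left(\frac{4}{-8 + 2}\right)^{2}} = \frac{1}{f + 4 \left(\frac{4}{-6}\right)^{2}} = \frac{1}{f + 4 \left(4 \left(- \frac{1}{6}\right)\right)^{2}} = \frac{1}{f + 4 \left(- \frac{2}{3}\right)^{2}} = \frac{1}{f + 4 \cdot \frac{4}{9}} = \frac{1}{f + \frac{16}{9}} = \frac{1}{\frac{16}{9} + f}$)
$\frac{A{\left(673 \right)}}{-899252} = \frac{9 \frac{1}{16 + 9 \cdot 673}}{-899252} = \frac{9}{16 + 6057} \left(- \frac{1}{899252}\right) = \frac{9}{6073} \left(- \frac{1}{899252}\right) = - \frac{9}{5461157396}$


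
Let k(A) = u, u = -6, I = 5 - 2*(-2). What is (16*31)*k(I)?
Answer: -2976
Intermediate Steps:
I = 9 (I = 5 + 4 = 9)
k(A) = -6
(16*31)*k(I) = (16*31)*(-6) = 496*(-6) = -2976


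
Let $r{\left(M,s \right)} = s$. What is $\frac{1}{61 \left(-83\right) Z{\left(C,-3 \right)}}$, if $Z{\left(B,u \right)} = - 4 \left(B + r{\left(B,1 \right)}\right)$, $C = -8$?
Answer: $- \frac{1}{141764} \approx -7.054 \cdot 10^{-6}$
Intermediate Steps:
$Z{\left(B,u \right)} = -4 - 4 B$ ($Z{\left(B,u \right)} = - 4 \left(B + 1\right) = - 4 \left(1 + B\right) = -4 - 4 B$)
$\frac{1}{61 \left(-83\right) Z{\left(C,-3 \right)}} = \frac{1}{61 \left(-83\right) \left(-4 - -32\right)} = \frac{1}{\left(-5063\right) \left(-4 + 32\right)} = \frac{1}{\left(-5063\right) 28} = \frac{1}{-141764} = - \frac{1}{141764}$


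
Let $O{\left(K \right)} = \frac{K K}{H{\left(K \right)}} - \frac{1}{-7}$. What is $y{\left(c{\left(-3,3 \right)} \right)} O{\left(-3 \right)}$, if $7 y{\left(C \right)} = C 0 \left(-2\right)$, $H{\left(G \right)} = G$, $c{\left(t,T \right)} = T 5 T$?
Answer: $0$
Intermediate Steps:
$c{\left(t,T \right)} = 5 T^{2}$ ($c{\left(t,T \right)} = 5 T T = 5 T^{2}$)
$y{\left(C \right)} = 0$ ($y{\left(C \right)} = \frac{C 0 \left(-2\right)}{7} = \frac{0 \left(-2\right)}{7} = \frac{1}{7} \cdot 0 = 0$)
$O{\left(K \right)} = \frac{1}{7} + K$ ($O{\left(K \right)} = \frac{K K}{K} - \frac{1}{-7} = \frac{K^{2}}{K} - - \frac{1}{7} = K + \frac{1}{7} = \frac{1}{7} + K$)
$y{\left(c{\left(-3,3 \right)} \right)} O{\left(-3 \right)} = 0 \left(\frac{1}{7} - 3\right) = 0 \left(- \frac{20}{7}\right) = 0$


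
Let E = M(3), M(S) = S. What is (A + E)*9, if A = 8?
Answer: 99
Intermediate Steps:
E = 3
(A + E)*9 = (8 + 3)*9 = 11*9 = 99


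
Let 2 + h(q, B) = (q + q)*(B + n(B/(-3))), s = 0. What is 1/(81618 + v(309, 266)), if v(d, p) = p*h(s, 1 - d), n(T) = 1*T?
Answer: 1/81086 ≈ 1.2333e-5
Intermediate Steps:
n(T) = T
h(q, B) = -2 + 4*B*q/3 (h(q, B) = -2 + (q + q)*(B + B/(-3)) = -2 + (2*q)*(B + B*(-⅓)) = -2 + (2*q)*(B - B/3) = -2 + (2*q)*(2*B/3) = -2 + 4*B*q/3)
v(d, p) = -2*p (v(d, p) = p*(-2 + (4/3)*(1 - d)*0) = p*(-2 + 0) = p*(-2) = -2*p)
1/(81618 + v(309, 266)) = 1/(81618 - 2*266) = 1/(81618 - 532) = 1/81086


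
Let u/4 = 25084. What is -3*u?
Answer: -301008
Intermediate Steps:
u = 100336 (u = 4*25084 = 100336)
-3*u = -3*100336 = -301008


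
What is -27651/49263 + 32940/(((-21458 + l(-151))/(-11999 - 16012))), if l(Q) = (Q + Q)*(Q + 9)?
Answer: -2525260698097/58639391 ≈ -43064.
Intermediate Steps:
l(Q) = 2*Q*(9 + Q) (l(Q) = (2*Q)*(9 + Q) = 2*Q*(9 + Q))
-27651/49263 + 32940/(((-21458 + l(-151))/(-11999 - 16012))) = -27651/49263 + 32940/(((-21458 + 2*(-151)*(9 - 151))/(-11999 - 16012))) = -27651*1/49263 + 32940/(((-21458 + 2*(-151)*(-142))/(-28011))) = -9217/16421 + 32940/(((-21458 + 42884)*(-1/28011))) = -9217/16421 + 32940/((21426*(-1/28011))) = -9217/16421 + 32940/(-7142/9337) = -9217/16421 + 32940*(-9337/7142) = -9217/16421 - 153780390/3571 = -2525260698097/58639391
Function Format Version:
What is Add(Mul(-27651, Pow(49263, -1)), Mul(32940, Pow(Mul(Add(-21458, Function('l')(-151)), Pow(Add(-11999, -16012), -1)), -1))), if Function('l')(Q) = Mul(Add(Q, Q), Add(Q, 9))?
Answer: Rational(-2525260698097, 58639391) ≈ -43064.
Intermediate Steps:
Function('l')(Q) = Mul(2, Q, Add(9, Q)) (Function('l')(Q) = Mul(Mul(2, Q), Add(9, Q)) = Mul(2, Q, Add(9, Q)))
Add(Mul(-27651, Pow(49263, -1)), Mul(32940, Pow(Mul(Add(-21458, Function('l')(-151)), Pow(Add(-11999, -16012), -1)), -1))) = Add(Mul(-27651, Pow(49263, -1)), Mul(32940, Pow(Mul(Add(-21458, Mul(2, -151, Add(9, -151))), Pow(Add(-11999, -16012), -1)), -1))) = Add(Mul(-27651, Rational(1, 49263)), Mul(32940, Pow(Mul(Add(-21458, Mul(2, -151, -142)), Pow(-28011, -1)), -1))) = Add(Rational(-9217, 16421), Mul(32940, Pow(Mul(Add(-21458, 42884), Rational(-1, 28011)), -1))) = Add(Rational(-9217, 16421), Mul(32940, Pow(Mul(21426, Rational(-1, 28011)), -1))) = Add(Rational(-9217, 16421), Mul(32940, Pow(Rational(-7142, 9337), -1))) = Add(Rational(-9217, 16421), Mul(32940, Rational(-9337, 7142))) = Add(Rational(-9217, 16421), Rational(-153780390, 3571)) = Rational(-2525260698097, 58639391)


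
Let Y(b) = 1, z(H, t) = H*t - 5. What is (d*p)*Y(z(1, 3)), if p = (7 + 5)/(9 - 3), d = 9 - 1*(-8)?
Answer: 34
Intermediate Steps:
z(H, t) = -5 + H*t
d = 17 (d = 9 + 8 = 17)
p = 2 (p = 12/6 = 12*(1/6) = 2)
(d*p)*Y(z(1, 3)) = (17*2)*1 = 34*1 = 34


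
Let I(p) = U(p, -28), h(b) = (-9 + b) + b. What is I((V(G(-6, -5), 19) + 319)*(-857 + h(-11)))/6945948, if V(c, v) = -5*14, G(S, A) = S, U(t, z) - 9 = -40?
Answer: -31/6945948 ≈ -4.4630e-6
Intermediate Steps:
U(t, z) = -31 (U(t, z) = 9 - 40 = -31)
V(c, v) = -70
h(b) = -9 + 2*b
I(p) = -31
I((V(G(-6, -5), 19) + 319)*(-857 + h(-11)))/6945948 = -31/6945948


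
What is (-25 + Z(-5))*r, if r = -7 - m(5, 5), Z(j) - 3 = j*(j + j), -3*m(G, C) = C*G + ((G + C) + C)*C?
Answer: 2212/3 ≈ 737.33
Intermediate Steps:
m(G, C) = -C*G/3 - C*(G + 2*C)/3 (m(G, C) = -(C*G + ((G + C) + C)*C)/3 = -(C*G + ((C + G) + C)*C)/3 = -(C*G + (G + 2*C)*C)/3 = -(C*G + C*(G + 2*C))/3 = -C*G/3 - C*(G + 2*C)/3)
Z(j) = 3 + 2*j² (Z(j) = 3 + j*(j + j) = 3 + j*(2*j) = 3 + 2*j²)
r = 79/3 (r = -7 - (-2)*5*(5 + 5)/3 = -7 - (-2)*5*10/3 = -7 - 1*(-100/3) = -7 + 100/3 = 79/3 ≈ 26.333)
(-25 + Z(-5))*r = (-25 + (3 + 2*(-5)²))*(79/3) = (-25 + (3 + 2*25))*(79/3) = (-25 + (3 + 50))*(79/3) = (-25 + 53)*(79/3) = 28*(79/3) = 2212/3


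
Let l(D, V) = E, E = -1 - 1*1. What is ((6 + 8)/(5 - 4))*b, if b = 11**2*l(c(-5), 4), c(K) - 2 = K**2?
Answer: -3388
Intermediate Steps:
c(K) = 2 + K**2
E = -2 (E = -1 - 1 = -2)
l(D, V) = -2
b = -242 (b = 11**2*(-2) = 121*(-2) = -242)
((6 + 8)/(5 - 4))*b = ((6 + 8)/(5 - 4))*(-242) = (14/1)*(-242) = (14*1)*(-242) = 14*(-242) = -3388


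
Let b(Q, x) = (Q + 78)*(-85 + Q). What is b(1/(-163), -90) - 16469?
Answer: -613716189/26569 ≈ -23099.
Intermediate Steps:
b(Q, x) = (-85 + Q)*(78 + Q) (b(Q, x) = (78 + Q)*(-85 + Q) = (-85 + Q)*(78 + Q))
b(1/(-163), -90) - 16469 = (-6630 + (1/(-163))**2 - 7/(-163)) - 16469 = (-6630 + (-1/163)**2 - 7*(-1/163)) - 16469 = (-6630 + 1/26569 + 7/163) - 16469 = -176151328/26569 - 16469 = -613716189/26569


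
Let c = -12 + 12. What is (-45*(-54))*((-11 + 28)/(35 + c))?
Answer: 8262/7 ≈ 1180.3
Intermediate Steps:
c = 0
(-45*(-54))*((-11 + 28)/(35 + c)) = (-45*(-54))*((-11 + 28)/(35 + 0)) = 2430*(17/35) = 8262/7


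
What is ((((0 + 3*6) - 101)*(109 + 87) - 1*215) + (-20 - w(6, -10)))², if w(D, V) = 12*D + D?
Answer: 274929561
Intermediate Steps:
w(D, V) = 13*D
((((0 + 3*6) - 101)*(109 + 87) - 1*215) + (-20 - w(6, -10)))² = ((((0 + 3*6) - 101)*(109 + 87) - 1*215) + (-20 - 13*6))² = ((((0 + 18) - 101)*196 - 215) + (-20 - 1*78))² = (((18 - 101)*196 - 215) + (-20 - 78))² = ((-83*196 - 215) - 98)² = ((-16268 - 215) - 98)² = (-16483 - 98)² = (-16581)² = 274929561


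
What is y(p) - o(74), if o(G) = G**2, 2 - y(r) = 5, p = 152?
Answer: -5479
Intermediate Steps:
y(r) = -3 (y(r) = 2 - 1*5 = 2 - 5 = -3)
y(p) - o(74) = -3 - 1*74**2 = -3 - 1*5476 = -3 - 5476 = -5479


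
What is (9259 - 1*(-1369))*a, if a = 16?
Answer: 170048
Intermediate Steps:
(9259 - 1*(-1369))*a = (9259 - 1*(-1369))*16 = (9259 + 1369)*16 = 10628*16 = 170048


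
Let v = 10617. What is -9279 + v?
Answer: 1338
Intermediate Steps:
-9279 + v = -9279 + 10617 = 1338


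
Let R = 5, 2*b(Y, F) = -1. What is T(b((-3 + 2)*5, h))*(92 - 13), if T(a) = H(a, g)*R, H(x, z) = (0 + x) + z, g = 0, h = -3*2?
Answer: -395/2 ≈ -197.50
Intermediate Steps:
h = -6
b(Y, F) = -1/2 (b(Y, F) = (1/2)*(-1) = -1/2)
H(x, z) = x + z
T(a) = 5*a (T(a) = (a + 0)*5 = a*5 = 5*a)
T(b((-3 + 2)*5, h))*(92 - 13) = (5*(-1/2))*(92 - 13) = -5/2*79 = -395/2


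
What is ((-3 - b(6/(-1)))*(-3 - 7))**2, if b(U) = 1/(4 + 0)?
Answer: 4225/4 ≈ 1056.3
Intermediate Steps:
b(U) = 1/4
((-3 - b(6/(-1)))*(-3 - 7))**2 = ((-3 - 1*1/4)*(-3 - 7))**2 = ((-3 - 1/4)*(-10))**2 = (-13/4*(-10))**2 = (65/2)**2 = 4225/4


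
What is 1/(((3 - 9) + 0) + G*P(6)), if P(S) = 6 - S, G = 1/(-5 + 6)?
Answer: -⅙ ≈ -0.16667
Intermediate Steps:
G = 1 (G = 1/1 = 1)
1/(((3 - 9) + 0) + G*P(6)) = 1/(((3 - 9) + 0) + 1*(6 - 1*6)) = 1/((-6 + 0) + 1*(6 - 6)) = 1/(-6 + 1*0) = 1/(-6 + 0) = 1/(-6) = -⅙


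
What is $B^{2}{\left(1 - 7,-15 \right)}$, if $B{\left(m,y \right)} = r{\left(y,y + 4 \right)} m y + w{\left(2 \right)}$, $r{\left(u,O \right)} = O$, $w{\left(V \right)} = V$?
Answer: $976144$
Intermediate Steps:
$B{\left(m,y \right)} = 2 + m y \left(4 + y\right)$ ($B{\left(m,y \right)} = \left(y + 4\right) m y + 2 = \left(4 + y\right) m y + 2 = m \left(4 + y\right) y + 2 = m y \left(4 + y\right) + 2 = 2 + m y \left(4 + y\right)$)
$B^{2}{\left(1 - 7,-15 \right)} = \left(2 + \left(1 - 7\right) \left(-15\right) \left(4 - 15\right)\right)^{2} = \left(2 + \left(1 - 7\right) \left(-15\right) \left(-11\right)\right)^{2} = \left(2 - \left(-90\right) \left(-11\right)\right)^{2} = \left(2 - 990\right)^{2} = \left(-988\right)^{2} = 976144$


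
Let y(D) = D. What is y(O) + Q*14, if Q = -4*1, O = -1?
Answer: -57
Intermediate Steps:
Q = -4
y(O) + Q*14 = -1 - 4*14 = -1 - 56 = -57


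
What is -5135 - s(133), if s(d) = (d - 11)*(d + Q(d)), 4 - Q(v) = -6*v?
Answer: -119205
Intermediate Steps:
Q(v) = 4 + 6*v (Q(v) = 4 - (-6)*v = 4 + 6*v)
s(d) = (-11 + d)*(4 + 7*d) (s(d) = (d - 11)*(d + (4 + 6*d)) = (-11 + d)*(4 + 7*d))
-5135 - s(133) = -5135 - (-44 - 73*133 + 7*133**2) = -5135 - (-44 - 9709 + 7*17689) = -5135 - (-44 - 9709 + 123823) = -5135 - 1*114070 = -5135 - 114070 = -119205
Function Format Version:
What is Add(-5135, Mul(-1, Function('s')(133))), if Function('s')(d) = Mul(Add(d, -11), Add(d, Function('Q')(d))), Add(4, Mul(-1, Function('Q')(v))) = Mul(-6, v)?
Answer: -119205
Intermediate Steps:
Function('Q')(v) = Add(4, Mul(6, v)) (Function('Q')(v) = Add(4, Mul(-1, Mul(-6, v))) = Add(4, Mul(6, v)))
Function('s')(d) = Mul(Add(-11, d), Add(4, Mul(7, d))) (Function('s')(d) = Mul(Add(d, -11), Add(d, Add(4, Mul(6, d)))) = Mul(Add(-11, d), Add(4, Mul(7, d))))
Add(-5135, Mul(-1, Function('s')(133))) = Add(-5135, Mul(-1, Add(-44, Mul(-73, 133), Mul(7, Pow(133, 2))))) = Add(-5135, Mul(-1, Add(-44, -9709, Mul(7, 17689)))) = Add(-5135, Mul(-1, Add(-44, -9709, 123823))) = Add(-5135, Mul(-1, 114070)) = Add(-5135, -114070) = -119205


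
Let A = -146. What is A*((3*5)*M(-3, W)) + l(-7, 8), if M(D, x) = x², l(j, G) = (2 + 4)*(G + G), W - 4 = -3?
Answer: -2094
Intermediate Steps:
W = 1 (W = 4 - 3 = 1)
l(j, G) = 12*G (l(j, G) = 6*(2*G) = 12*G)
A*((3*5)*M(-3, W)) + l(-7, 8) = -146*3*5*1² + 12*8 = -2190 + 96 = -2094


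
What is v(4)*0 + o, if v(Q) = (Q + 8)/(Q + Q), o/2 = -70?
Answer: -140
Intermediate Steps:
o = -140 (o = 2*(-70) = -140)
v(Q) = (8 + Q)/(2*Q) (v(Q) = (8 + Q)/((2*Q)) = (8 + Q)*(1/(2*Q)) = (8 + Q)/(2*Q))
v(4)*0 + o = ((½)*(8 + 4)/4)*0 - 140 = ((½)*(¼)*12)*0 - 140 = (3/2)*0 - 140 = 0 - 140 = -140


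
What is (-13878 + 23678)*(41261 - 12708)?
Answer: 279819400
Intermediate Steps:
(-13878 + 23678)*(41261 - 12708) = 9800*28553 = 279819400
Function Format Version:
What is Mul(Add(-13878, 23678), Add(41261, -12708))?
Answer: 279819400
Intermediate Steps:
Mul(Add(-13878, 23678), Add(41261, -12708)) = Mul(9800, 28553) = 279819400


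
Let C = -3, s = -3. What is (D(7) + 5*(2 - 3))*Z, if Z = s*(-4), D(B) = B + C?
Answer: -12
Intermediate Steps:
D(B) = -3 + B (D(B) = B - 3 = -3 + B)
Z = 12 (Z = -3*(-4) = 12)
(D(7) + 5*(2 - 3))*Z = ((-3 + 7) + 5*(2 - 3))*12 = (4 + 5*(-1))*12 = (4 - 5)*12 = -1*12 = -12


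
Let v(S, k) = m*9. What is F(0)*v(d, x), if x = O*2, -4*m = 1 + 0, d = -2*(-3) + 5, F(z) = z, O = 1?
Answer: 0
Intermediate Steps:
d = 11 (d = 6 + 5 = 11)
m = -1/4 (m = -(1 + 0)/4 = -1/4*1 = -1/4 ≈ -0.25000)
x = 2 (x = 1*2 = 2)
v(S, k) = -9/4 (v(S, k) = -1/4*9 = -9/4)
F(0)*v(d, x) = 0*(-9/4) = 0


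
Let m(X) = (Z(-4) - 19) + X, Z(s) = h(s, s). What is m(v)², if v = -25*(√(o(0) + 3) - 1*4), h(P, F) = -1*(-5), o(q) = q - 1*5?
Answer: 6146 - 4300*I*√2 ≈ 6146.0 - 6081.1*I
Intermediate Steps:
o(q) = -5 + q (o(q) = q - 5 = -5 + q)
h(P, F) = 5
Z(s) = 5
v = 100 - 25*I*√2 (v = -25*(√((-5 + 0) + 3) - 1*4) = -25*(√(-5 + 3) - 4) = -25*(√(-2) - 4) = -25*(I*√2 - 4) = -25*(-4 + I*√2) = 100 - 25*I*√2 ≈ 100.0 - 35.355*I)
m(X) = -14 + X (m(X) = (5 - 19) + X = -14 + X)
m(v)² = (-14 + (100 - 25*I*√2))² = (86 - 25*I*√2)²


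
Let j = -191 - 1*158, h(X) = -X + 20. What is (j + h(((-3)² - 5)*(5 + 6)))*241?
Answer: -89893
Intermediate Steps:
h(X) = 20 - X
j = -349 (j = -191 - 158 = -349)
(j + h(((-3)² - 5)*(5 + 6)))*241 = (-349 + (20 - ((-3)² - 5)*(5 + 6)))*241 = (-349 + (20 - (9 - 5)*11))*241 = (-349 + (20 - 4*11))*241 = (-349 + (20 - 1*44))*241 = (-349 + (20 - 44))*241 = (-349 - 24)*241 = -373*241 = -89893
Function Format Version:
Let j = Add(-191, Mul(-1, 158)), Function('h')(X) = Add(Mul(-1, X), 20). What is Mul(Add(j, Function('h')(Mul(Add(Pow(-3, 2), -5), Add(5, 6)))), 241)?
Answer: -89893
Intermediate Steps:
Function('h')(X) = Add(20, Mul(-1, X))
j = -349 (j = Add(-191, -158) = -349)
Mul(Add(j, Function('h')(Mul(Add(Pow(-3, 2), -5), Add(5, 6)))), 241) = Mul(Add(-349, Add(20, Mul(-1, Mul(Add(Pow(-3, 2), -5), Add(5, 6))))), 241) = Mul(Add(-349, Add(20, Mul(-1, Mul(Add(9, -5), 11)))), 241) = Mul(Add(-349, Add(20, Mul(-1, Mul(4, 11)))), 241) = Mul(Add(-349, Add(20, Mul(-1, 44))), 241) = Mul(Add(-349, Add(20, -44)), 241) = Mul(Add(-349, -24), 241) = Mul(-373, 241) = -89893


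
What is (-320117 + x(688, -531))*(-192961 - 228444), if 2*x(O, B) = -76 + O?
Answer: 134769954455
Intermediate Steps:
x(O, B) = -38 + O/2 (x(O, B) = (-76 + O)/2 = -38 + O/2)
(-320117 + x(688, -531))*(-192961 - 228444) = (-320117 + (-38 + (1/2)*688))*(-192961 - 228444) = (-320117 + (-38 + 344))*(-421405) = (-320117 + 306)*(-421405) = -319811*(-421405) = 134769954455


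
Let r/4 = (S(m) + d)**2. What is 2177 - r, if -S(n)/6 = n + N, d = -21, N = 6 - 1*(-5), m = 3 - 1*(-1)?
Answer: -47107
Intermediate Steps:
m = 4 (m = 3 + 1 = 4)
N = 11 (N = 6 + 5 = 11)
S(n) = -66 - 6*n (S(n) = -6*(n + 11) = -6*(11 + n) = -66 - 6*n)
r = 49284 (r = 4*((-66 - 6*4) - 21)**2 = 4*((-66 - 24) - 21)**2 = 4*(-90 - 21)**2 = 4*(-111)**2 = 4*12321 = 49284)
2177 - r = 2177 - 1*49284 = 2177 - 49284 = -47107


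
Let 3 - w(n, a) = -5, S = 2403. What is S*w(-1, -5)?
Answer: 19224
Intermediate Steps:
w(n, a) = 8 (w(n, a) = 3 - 1*(-5) = 3 + 5 = 8)
S*w(-1, -5) = 2403*8 = 19224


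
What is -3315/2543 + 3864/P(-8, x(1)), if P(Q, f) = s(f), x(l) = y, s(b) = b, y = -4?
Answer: -2459853/2543 ≈ -967.30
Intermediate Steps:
x(l) = -4
P(Q, f) = f
-3315/2543 + 3864/P(-8, x(1)) = -3315/2543 + 3864/(-4) = -3315*1/2543 + 3864*(-¼) = -3315/2543 - 966 = -2459853/2543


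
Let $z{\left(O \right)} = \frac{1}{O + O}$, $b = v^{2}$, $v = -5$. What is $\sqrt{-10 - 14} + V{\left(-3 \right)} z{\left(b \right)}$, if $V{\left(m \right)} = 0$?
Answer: $2 i \sqrt{6} \approx 4.899 i$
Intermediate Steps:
$b = 25$ ($b = \left(-5\right)^{2} = 25$)
$z{\left(O \right)} = \frac{1}{2 O}$
$\sqrt{-10 - 14} + V{\left(-3 \right)} z{\left(b \right)} = \sqrt{-10 - 14} + 0 \frac{1}{2 \cdot 25} = \sqrt{-24} + 0 \cdot \frac{1}{2} \cdot \frac{1}{25} = 2 i \sqrt{6} + 0 \cdot \frac{1}{50} = 2 i \sqrt{6} + 0 = 2 i \sqrt{6}$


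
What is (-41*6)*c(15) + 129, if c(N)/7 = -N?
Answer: 25959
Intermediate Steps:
c(N) = -7*N (c(N) = 7*(-N) = -7*N)
(-41*6)*c(15) + 129 = (-41*6)*(-7*15) + 129 = -246*(-105) + 129 = 25830 + 129 = 25959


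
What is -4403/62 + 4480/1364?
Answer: -46193/682 ≈ -67.732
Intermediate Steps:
-4403/62 + 4480/1364 = -4403*1/62 + 4480*(1/1364) = -4403/62 + 1120/341 = -46193/682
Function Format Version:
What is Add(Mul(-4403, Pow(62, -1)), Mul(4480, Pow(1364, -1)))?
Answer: Rational(-46193, 682) ≈ -67.732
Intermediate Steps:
Add(Mul(-4403, Pow(62, -1)), Mul(4480, Pow(1364, -1))) = Add(Mul(-4403, Rational(1, 62)), Mul(4480, Rational(1, 1364))) = Add(Rational(-4403, 62), Rational(1120, 341)) = Rational(-46193, 682)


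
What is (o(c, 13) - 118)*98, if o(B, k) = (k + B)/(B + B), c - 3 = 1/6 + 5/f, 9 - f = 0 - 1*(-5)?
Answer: -602651/53 ≈ -11371.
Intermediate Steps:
f = 4 (f = 9 - (0 - 1*(-5)) = 9 - (0 + 5) = 9 - 1*5 = 9 - 5 = 4)
c = 53/12 (c = 3 + (1/6 + 5/4) = 3 + 17/12 = 53/12 ≈ 4.4167)
o(B, k) = (B + k)/(2*B) (o(B, k) = (B + k)/((2*B)) = (B + k)*(1/(2*B)) = (B + k)/(2*B))
(o(c, 13) - 118)*98 = ((53/12 + 13)/(2*(53/12)) - 118)*98 = ((1/2)*(12/53)*(209/12) - 118)*98 = (209/106 - 118)*98 = -12299/106*98 = -602651/53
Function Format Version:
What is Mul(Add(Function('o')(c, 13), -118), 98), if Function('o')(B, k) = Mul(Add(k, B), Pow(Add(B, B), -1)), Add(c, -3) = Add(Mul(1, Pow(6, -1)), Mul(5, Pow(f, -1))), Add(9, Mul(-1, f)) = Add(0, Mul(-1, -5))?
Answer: Rational(-602651, 53) ≈ -11371.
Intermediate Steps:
f = 4 (f = Add(9, Mul(-1, Add(0, Mul(-1, -5)))) = Add(9, Mul(-1, Add(0, 5))) = Add(9, Mul(-1, 5)) = Add(9, -5) = 4)
c = Rational(53, 12) (c = Add(3, Add(Mul(1, Pow(6, -1)), Mul(5, Pow(4, -1)))) = Add(3, Add(Mul(1, Rational(1, 6)), Mul(5, Rational(1, 4)))) = Add(3, Add(Rational(1, 6), Rational(5, 4))) = Add(3, Rational(17, 12)) = Rational(53, 12) ≈ 4.4167)
Function('o')(B, k) = Mul(Rational(1, 2), Pow(B, -1), Add(B, k)) (Function('o')(B, k) = Mul(Add(B, k), Pow(Mul(2, B), -1)) = Mul(Add(B, k), Mul(Rational(1, 2), Pow(B, -1))) = Mul(Rational(1, 2), Pow(B, -1), Add(B, k)))
Mul(Add(Function('o')(c, 13), -118), 98) = Mul(Add(Mul(Rational(1, 2), Pow(Rational(53, 12), -1), Add(Rational(53, 12), 13)), -118), 98) = Mul(Add(Mul(Rational(1, 2), Rational(12, 53), Rational(209, 12)), -118), 98) = Mul(Add(Rational(209, 106), -118), 98) = Mul(Rational(-12299, 106), 98) = Rational(-602651, 53)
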